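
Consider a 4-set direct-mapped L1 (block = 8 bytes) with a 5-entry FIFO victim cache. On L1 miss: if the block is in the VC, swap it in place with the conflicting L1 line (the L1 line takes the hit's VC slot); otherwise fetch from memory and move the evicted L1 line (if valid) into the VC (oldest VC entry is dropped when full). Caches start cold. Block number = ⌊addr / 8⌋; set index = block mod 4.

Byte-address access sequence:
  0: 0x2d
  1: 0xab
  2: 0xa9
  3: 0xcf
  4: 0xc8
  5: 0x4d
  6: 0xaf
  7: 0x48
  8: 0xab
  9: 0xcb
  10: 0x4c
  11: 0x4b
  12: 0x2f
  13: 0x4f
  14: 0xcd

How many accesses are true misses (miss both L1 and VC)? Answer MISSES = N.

#0 0x2d→b5/s1 MISS; vc=[]
#1 0xab→b21/s1 MISS; vc=[5]
#2 0xa9→b21/s1 L1-HIT; vc=[5]
#3 0xcf→b25/s1 MISS; vc=[5,21]
#4 0xc8→b25/s1 L1-HIT; vc=[5,21]
#5 0x4d→b9/s1 MISS; vc=[5,21,25]
#6 0xaf→b21/s1 VC-HIT; vc=[5,9,25]
#7 0x48→b9/s1 VC-HIT; vc=[5,21,25]
#8 0xab→b21/s1 VC-HIT; vc=[5,9,25]
#9 0xcb→b25/s1 VC-HIT; vc=[5,9,21]
#10 0x4c→b9/s1 VC-HIT; vc=[5,25,21]
#11 0x4b→b9/s1 L1-HIT; vc=[5,25,21]
#12 0x2f→b5/s1 VC-HIT; vc=[9,25,21]
#13 0x4f→b9/s1 VC-HIT; vc=[5,25,21]
#14 0xcd→b25/s1 VC-HIT; vc=[5,9,21]

MISSES = 4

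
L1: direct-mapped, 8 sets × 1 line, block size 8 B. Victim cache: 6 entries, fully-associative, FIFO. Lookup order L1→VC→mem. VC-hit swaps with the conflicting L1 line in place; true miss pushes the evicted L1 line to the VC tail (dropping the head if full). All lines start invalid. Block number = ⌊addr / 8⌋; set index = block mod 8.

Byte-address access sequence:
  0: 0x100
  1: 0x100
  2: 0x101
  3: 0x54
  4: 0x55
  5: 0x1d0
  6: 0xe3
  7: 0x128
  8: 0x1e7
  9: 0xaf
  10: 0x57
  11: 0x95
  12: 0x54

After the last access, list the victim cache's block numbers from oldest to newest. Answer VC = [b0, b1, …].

#0 0x100→b32/s0 MISS; vc=[]
#1 0x100→b32/s0 L1-HIT; vc=[]
#2 0x101→b32/s0 L1-HIT; vc=[]
#3 0x54→b10/s2 MISS; vc=[]
#4 0x55→b10/s2 L1-HIT; vc=[]
#5 0x1d0→b58/s2 MISS; vc=[10]
#6 0xe3→b28/s4 MISS; vc=[10]
#7 0x128→b37/s5 MISS; vc=[10]
#8 0x1e7→b60/s4 MISS; vc=[10,28]
#9 0xaf→b21/s5 MISS; vc=[10,28,37]
#10 0x57→b10/s2 VC-HIT; vc=[58,28,37]
#11 0x95→b18/s2 MISS; vc=[58,28,37,10]
#12 0x54→b10/s2 VC-HIT; vc=[58,28,37,18]

VC = [58, 28, 37, 18]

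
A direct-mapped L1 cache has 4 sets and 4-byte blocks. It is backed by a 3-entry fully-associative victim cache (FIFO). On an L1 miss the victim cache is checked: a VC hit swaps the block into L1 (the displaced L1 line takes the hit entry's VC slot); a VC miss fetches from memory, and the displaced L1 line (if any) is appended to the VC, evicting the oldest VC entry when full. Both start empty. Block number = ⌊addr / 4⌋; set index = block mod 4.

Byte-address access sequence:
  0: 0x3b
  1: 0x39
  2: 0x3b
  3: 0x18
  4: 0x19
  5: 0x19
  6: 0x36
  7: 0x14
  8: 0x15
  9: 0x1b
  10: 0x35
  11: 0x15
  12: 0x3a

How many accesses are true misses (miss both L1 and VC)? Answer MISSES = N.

  [0] addr=0x3b blk=14 s=2: MISS | VC []
  [1] addr=0x39 blk=14 s=2: L1-HIT | VC []
  [2] addr=0x3b blk=14 s=2: L1-HIT | VC []
  [3] addr=0x18 blk=6 s=2: MISS | VC [14]
  [4] addr=0x19 blk=6 s=2: L1-HIT | VC [14]
  [5] addr=0x19 blk=6 s=2: L1-HIT | VC [14]
  [6] addr=0x36 blk=13 s=1: MISS | VC [14]
  [7] addr=0x14 blk=5 s=1: MISS | VC [14, 13]
  [8] addr=0x15 blk=5 s=1: L1-HIT | VC [14, 13]
  [9] addr=0x1b blk=6 s=2: L1-HIT | VC [14, 13]
  [10] addr=0x35 blk=13 s=1: VC-HIT | VC [14, 5]
  [11] addr=0x15 blk=5 s=1: VC-HIT | VC [14, 13]
  [12] addr=0x3a blk=14 s=2: VC-HIT | VC [6, 13]

MISSES = 4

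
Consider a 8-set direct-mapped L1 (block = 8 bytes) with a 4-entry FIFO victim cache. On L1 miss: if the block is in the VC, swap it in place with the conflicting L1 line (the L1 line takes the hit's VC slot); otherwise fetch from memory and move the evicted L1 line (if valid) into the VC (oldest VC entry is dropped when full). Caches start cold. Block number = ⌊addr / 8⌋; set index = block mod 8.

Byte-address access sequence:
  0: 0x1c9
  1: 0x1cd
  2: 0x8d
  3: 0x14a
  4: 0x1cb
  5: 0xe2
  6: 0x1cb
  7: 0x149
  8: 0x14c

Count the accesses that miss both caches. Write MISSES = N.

#0 0x1c9→b57/s1 MISS; vc=[]
#1 0x1cd→b57/s1 L1-HIT; vc=[]
#2 0x8d→b17/s1 MISS; vc=[57]
#3 0x14a→b41/s1 MISS; vc=[57,17]
#4 0x1cb→b57/s1 VC-HIT; vc=[41,17]
#5 0xe2→b28/s4 MISS; vc=[41,17]
#6 0x1cb→b57/s1 L1-HIT; vc=[41,17]
#7 0x149→b41/s1 VC-HIT; vc=[57,17]
#8 0x14c→b41/s1 L1-HIT; vc=[57,17]

MISSES = 4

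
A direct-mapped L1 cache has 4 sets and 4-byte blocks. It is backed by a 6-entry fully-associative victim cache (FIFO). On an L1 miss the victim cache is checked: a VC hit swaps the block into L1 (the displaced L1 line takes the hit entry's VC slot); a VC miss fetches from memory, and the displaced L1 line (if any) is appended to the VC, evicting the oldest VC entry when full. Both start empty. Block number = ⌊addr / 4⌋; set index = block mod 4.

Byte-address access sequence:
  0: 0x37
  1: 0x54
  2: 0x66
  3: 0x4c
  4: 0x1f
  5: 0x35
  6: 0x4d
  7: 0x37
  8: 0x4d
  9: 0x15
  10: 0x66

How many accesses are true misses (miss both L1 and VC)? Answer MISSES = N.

MISSES = 6

  [0] addr=0x37 blk=13 s=1: MISS | VC []
  [1] addr=0x54 blk=21 s=1: MISS | VC [13]
  [2] addr=0x66 blk=25 s=1: MISS | VC [13, 21]
  [3] addr=0x4c blk=19 s=3: MISS | VC [13, 21]
  [4] addr=0x1f blk=7 s=3: MISS | VC [13, 21, 19]
  [5] addr=0x35 blk=13 s=1: VC-HIT | VC [25, 21, 19]
  [6] addr=0x4d blk=19 s=3: VC-HIT | VC [25, 21, 7]
  [7] addr=0x37 blk=13 s=1: L1-HIT | VC [25, 21, 7]
  [8] addr=0x4d blk=19 s=3: L1-HIT | VC [25, 21, 7]
  [9] addr=0x15 blk=5 s=1: MISS | VC [25, 21, 7, 13]
  [10] addr=0x66 blk=25 s=1: VC-HIT | VC [5, 21, 7, 13]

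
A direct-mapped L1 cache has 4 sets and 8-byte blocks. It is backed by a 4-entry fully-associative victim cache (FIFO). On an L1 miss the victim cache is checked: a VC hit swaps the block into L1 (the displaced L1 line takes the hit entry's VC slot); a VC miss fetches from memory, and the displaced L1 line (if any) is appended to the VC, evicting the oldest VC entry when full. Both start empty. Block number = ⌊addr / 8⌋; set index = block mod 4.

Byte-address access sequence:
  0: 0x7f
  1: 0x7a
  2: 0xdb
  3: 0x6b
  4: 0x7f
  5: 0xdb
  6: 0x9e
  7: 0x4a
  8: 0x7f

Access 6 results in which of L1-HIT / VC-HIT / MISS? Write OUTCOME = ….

OUTCOME = MISS

  [0] addr=0x7f blk=15 s=3: MISS | VC []
  [1] addr=0x7a blk=15 s=3: L1-HIT | VC []
  [2] addr=0xdb blk=27 s=3: MISS | VC [15]
  [3] addr=0x6b blk=13 s=1: MISS | VC [15]
  [4] addr=0x7f blk=15 s=3: VC-HIT | VC [27]
  [5] addr=0xdb blk=27 s=3: VC-HIT | VC [15]
  [6] addr=0x9e blk=19 s=3: MISS | VC [15, 27]
  [7] addr=0x4a blk=9 s=1: MISS | VC [15, 27, 13]
  [8] addr=0x7f blk=15 s=3: VC-HIT | VC [19, 27, 13]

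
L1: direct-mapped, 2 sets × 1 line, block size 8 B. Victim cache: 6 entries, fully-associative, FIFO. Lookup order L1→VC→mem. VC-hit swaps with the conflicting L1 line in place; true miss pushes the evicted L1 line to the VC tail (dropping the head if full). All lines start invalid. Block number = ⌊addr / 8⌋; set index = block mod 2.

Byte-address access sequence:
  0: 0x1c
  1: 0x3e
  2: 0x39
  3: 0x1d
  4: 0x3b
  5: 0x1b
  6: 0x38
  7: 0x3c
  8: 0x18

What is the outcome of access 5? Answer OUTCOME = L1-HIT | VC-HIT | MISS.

OUTCOME = VC-HIT

  [0] addr=0x1c blk=3 s=1: MISS | VC []
  [1] addr=0x3e blk=7 s=1: MISS | VC [3]
  [2] addr=0x39 blk=7 s=1: L1-HIT | VC [3]
  [3] addr=0x1d blk=3 s=1: VC-HIT | VC [7]
  [4] addr=0x3b blk=7 s=1: VC-HIT | VC [3]
  [5] addr=0x1b blk=3 s=1: VC-HIT | VC [7]
  [6] addr=0x38 blk=7 s=1: VC-HIT | VC [3]
  [7] addr=0x3c blk=7 s=1: L1-HIT | VC [3]
  [8] addr=0x18 blk=3 s=1: VC-HIT | VC [7]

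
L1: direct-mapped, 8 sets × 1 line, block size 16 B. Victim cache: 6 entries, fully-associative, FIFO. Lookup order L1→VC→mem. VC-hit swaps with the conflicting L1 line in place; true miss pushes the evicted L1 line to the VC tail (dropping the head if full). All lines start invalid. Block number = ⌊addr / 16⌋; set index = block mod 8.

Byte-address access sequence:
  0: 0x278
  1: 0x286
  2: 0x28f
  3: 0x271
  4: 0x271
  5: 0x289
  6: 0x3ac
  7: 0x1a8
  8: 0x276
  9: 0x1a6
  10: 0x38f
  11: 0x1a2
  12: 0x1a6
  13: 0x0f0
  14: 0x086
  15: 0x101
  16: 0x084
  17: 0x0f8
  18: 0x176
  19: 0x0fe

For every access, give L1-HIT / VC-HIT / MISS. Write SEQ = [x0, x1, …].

SEQ = [MISS, MISS, L1-HIT, L1-HIT, L1-HIT, L1-HIT, MISS, MISS, L1-HIT, L1-HIT, MISS, L1-HIT, L1-HIT, MISS, MISS, MISS, VC-HIT, L1-HIT, MISS, VC-HIT]

  [0] addr=0x278 blk=39 s=7: MISS | VC []
  [1] addr=0x286 blk=40 s=0: MISS | VC []
  [2] addr=0x28f blk=40 s=0: L1-HIT | VC []
  [3] addr=0x271 blk=39 s=7: L1-HIT | VC []
  [4] addr=0x271 blk=39 s=7: L1-HIT | VC []
  [5] addr=0x289 blk=40 s=0: L1-HIT | VC []
  [6] addr=0x3ac blk=58 s=2: MISS | VC []
  [7] addr=0x1a8 blk=26 s=2: MISS | VC [58]
  [8] addr=0x276 blk=39 s=7: L1-HIT | VC [58]
  [9] addr=0x1a6 blk=26 s=2: L1-HIT | VC [58]
  [10] addr=0x38f blk=56 s=0: MISS | VC [58, 40]
  [11] addr=0x1a2 blk=26 s=2: L1-HIT | VC [58, 40]
  [12] addr=0x1a6 blk=26 s=2: L1-HIT | VC [58, 40]
  [13] addr=0xf0 blk=15 s=7: MISS | VC [58, 40, 39]
  [14] addr=0x86 blk=8 s=0: MISS | VC [58, 40, 39, 56]
  [15] addr=0x101 blk=16 s=0: MISS | VC [58, 40, 39, 56, 8]
  [16] addr=0x84 blk=8 s=0: VC-HIT | VC [58, 40, 39, 56, 16]
  [17] addr=0xf8 blk=15 s=7: L1-HIT | VC [58, 40, 39, 56, 16]
  [18] addr=0x176 blk=23 s=7: MISS | VC [58, 40, 39, 56, 16, 15]
  [19] addr=0xfe blk=15 s=7: VC-HIT | VC [58, 40, 39, 56, 16, 23]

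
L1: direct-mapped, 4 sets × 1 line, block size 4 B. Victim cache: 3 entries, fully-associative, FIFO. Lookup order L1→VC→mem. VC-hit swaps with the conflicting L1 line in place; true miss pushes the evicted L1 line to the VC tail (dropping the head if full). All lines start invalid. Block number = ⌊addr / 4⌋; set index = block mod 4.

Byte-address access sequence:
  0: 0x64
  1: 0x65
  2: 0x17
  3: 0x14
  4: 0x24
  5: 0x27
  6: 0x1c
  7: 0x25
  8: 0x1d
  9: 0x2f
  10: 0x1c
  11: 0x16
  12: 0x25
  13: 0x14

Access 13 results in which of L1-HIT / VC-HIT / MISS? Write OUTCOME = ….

0: 0x64 (blk 25, set 1) → MISS  vc=[]
1: 0x65 (blk 25, set 1) → L1-HIT  vc=[]
2: 0x17 (blk 5, set 1) → MISS  vc=[25]
3: 0x14 (blk 5, set 1) → L1-HIT  vc=[25]
4: 0x24 (blk 9, set 1) → MISS  vc=[25, 5]
5: 0x27 (blk 9, set 1) → L1-HIT  vc=[25, 5]
6: 0x1c (blk 7, set 3) → MISS  vc=[25, 5]
7: 0x25 (blk 9, set 1) → L1-HIT  vc=[25, 5]
8: 0x1d (blk 7, set 3) → L1-HIT  vc=[25, 5]
9: 0x2f (blk 11, set 3) → MISS  vc=[25, 5, 7]
10: 0x1c (blk 7, set 3) → VC-HIT  vc=[25, 5, 11]
11: 0x16 (blk 5, set 1) → VC-HIT  vc=[25, 9, 11]
12: 0x25 (blk 9, set 1) → VC-HIT  vc=[25, 5, 11]
13: 0x14 (blk 5, set 1) → VC-HIT  vc=[25, 9, 11]

OUTCOME = VC-HIT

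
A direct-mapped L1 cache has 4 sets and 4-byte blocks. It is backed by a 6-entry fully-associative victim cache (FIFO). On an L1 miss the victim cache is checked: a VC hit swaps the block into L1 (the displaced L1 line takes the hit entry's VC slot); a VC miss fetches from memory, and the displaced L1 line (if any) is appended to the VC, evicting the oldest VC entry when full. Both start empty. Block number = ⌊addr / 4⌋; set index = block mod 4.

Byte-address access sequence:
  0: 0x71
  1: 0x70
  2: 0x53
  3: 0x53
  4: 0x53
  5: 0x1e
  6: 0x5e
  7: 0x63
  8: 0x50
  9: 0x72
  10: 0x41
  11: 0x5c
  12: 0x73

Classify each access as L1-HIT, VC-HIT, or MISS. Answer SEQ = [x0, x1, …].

  [0] addr=0x71 blk=28 s=0: MISS | VC []
  [1] addr=0x70 blk=28 s=0: L1-HIT | VC []
  [2] addr=0x53 blk=20 s=0: MISS | VC [28]
  [3] addr=0x53 blk=20 s=0: L1-HIT | VC [28]
  [4] addr=0x53 blk=20 s=0: L1-HIT | VC [28]
  [5] addr=0x1e blk=7 s=3: MISS | VC [28]
  [6] addr=0x5e blk=23 s=3: MISS | VC [28, 7]
  [7] addr=0x63 blk=24 s=0: MISS | VC [28, 7, 20]
  [8] addr=0x50 blk=20 s=0: VC-HIT | VC [28, 7, 24]
  [9] addr=0x72 blk=28 s=0: VC-HIT | VC [20, 7, 24]
  [10] addr=0x41 blk=16 s=0: MISS | VC [20, 7, 24, 28]
  [11] addr=0x5c blk=23 s=3: L1-HIT | VC [20, 7, 24, 28]
  [12] addr=0x73 blk=28 s=0: VC-HIT | VC [20, 7, 24, 16]

SEQ = [MISS, L1-HIT, MISS, L1-HIT, L1-HIT, MISS, MISS, MISS, VC-HIT, VC-HIT, MISS, L1-HIT, VC-HIT]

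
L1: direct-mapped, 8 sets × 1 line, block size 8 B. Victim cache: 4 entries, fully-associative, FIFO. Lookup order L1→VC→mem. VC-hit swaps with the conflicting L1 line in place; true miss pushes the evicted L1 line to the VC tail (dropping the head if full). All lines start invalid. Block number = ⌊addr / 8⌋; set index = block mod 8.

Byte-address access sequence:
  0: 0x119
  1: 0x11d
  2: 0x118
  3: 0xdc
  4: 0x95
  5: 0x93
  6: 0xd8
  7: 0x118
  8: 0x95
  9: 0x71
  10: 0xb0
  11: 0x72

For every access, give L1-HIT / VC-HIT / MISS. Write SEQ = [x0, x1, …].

  [0] addr=0x119 blk=35 s=3: MISS | VC []
  [1] addr=0x11d blk=35 s=3: L1-HIT | VC []
  [2] addr=0x118 blk=35 s=3: L1-HIT | VC []
  [3] addr=0xdc blk=27 s=3: MISS | VC [35]
  [4] addr=0x95 blk=18 s=2: MISS | VC [35]
  [5] addr=0x93 blk=18 s=2: L1-HIT | VC [35]
  [6] addr=0xd8 blk=27 s=3: L1-HIT | VC [35]
  [7] addr=0x118 blk=35 s=3: VC-HIT | VC [27]
  [8] addr=0x95 blk=18 s=2: L1-HIT | VC [27]
  [9] addr=0x71 blk=14 s=6: MISS | VC [27]
  [10] addr=0xb0 blk=22 s=6: MISS | VC [27, 14]
  [11] addr=0x72 blk=14 s=6: VC-HIT | VC [27, 22]

SEQ = [MISS, L1-HIT, L1-HIT, MISS, MISS, L1-HIT, L1-HIT, VC-HIT, L1-HIT, MISS, MISS, VC-HIT]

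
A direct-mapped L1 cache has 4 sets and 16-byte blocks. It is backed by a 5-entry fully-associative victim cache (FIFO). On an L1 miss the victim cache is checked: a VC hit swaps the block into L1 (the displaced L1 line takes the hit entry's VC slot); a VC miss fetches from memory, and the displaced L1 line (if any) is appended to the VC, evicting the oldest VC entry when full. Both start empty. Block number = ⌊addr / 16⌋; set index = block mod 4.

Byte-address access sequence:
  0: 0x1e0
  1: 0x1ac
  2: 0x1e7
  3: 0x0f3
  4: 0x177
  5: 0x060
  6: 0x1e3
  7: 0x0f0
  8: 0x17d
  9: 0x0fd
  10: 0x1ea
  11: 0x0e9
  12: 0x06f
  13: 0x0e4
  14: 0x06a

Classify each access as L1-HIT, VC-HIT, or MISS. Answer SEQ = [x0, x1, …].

  [0] addr=0x1e0 blk=30 s=2: MISS | VC []
  [1] addr=0x1ac blk=26 s=2: MISS | VC [30]
  [2] addr=0x1e7 blk=30 s=2: VC-HIT | VC [26]
  [3] addr=0xf3 blk=15 s=3: MISS | VC [26]
  [4] addr=0x177 blk=23 s=3: MISS | VC [26, 15]
  [5] addr=0x60 blk=6 s=2: MISS | VC [26, 15, 30]
  [6] addr=0x1e3 blk=30 s=2: VC-HIT | VC [26, 15, 6]
  [7] addr=0xf0 blk=15 s=3: VC-HIT | VC [26, 23, 6]
  [8] addr=0x17d blk=23 s=3: VC-HIT | VC [26, 15, 6]
  [9] addr=0xfd blk=15 s=3: VC-HIT | VC [26, 23, 6]
  [10] addr=0x1ea blk=30 s=2: L1-HIT | VC [26, 23, 6]
  [11] addr=0xe9 blk=14 s=2: MISS | VC [26, 23, 6, 30]
  [12] addr=0x6f blk=6 s=2: VC-HIT | VC [26, 23, 14, 30]
  [13] addr=0xe4 blk=14 s=2: VC-HIT | VC [26, 23, 6, 30]
  [14] addr=0x6a blk=6 s=2: VC-HIT | VC [26, 23, 14, 30]

SEQ = [MISS, MISS, VC-HIT, MISS, MISS, MISS, VC-HIT, VC-HIT, VC-HIT, VC-HIT, L1-HIT, MISS, VC-HIT, VC-HIT, VC-HIT]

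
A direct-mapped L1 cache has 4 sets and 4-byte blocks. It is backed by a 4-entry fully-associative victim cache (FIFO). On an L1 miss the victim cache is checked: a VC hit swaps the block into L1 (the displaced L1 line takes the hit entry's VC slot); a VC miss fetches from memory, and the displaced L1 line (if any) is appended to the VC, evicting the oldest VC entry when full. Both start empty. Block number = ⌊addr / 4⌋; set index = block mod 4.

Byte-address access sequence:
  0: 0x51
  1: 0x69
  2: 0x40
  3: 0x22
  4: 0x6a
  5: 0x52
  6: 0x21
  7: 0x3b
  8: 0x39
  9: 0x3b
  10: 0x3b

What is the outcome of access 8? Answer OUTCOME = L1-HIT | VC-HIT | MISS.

#0 0x51→b20/s0 MISS; vc=[]
#1 0x69→b26/s2 MISS; vc=[]
#2 0x40→b16/s0 MISS; vc=[20]
#3 0x22→b8/s0 MISS; vc=[20,16]
#4 0x6a→b26/s2 L1-HIT; vc=[20,16]
#5 0x52→b20/s0 VC-HIT; vc=[8,16]
#6 0x21→b8/s0 VC-HIT; vc=[20,16]
#7 0x3b→b14/s2 MISS; vc=[20,16,26]
#8 0x39→b14/s2 L1-HIT; vc=[20,16,26]
#9 0x3b→b14/s2 L1-HIT; vc=[20,16,26]
#10 0x3b→b14/s2 L1-HIT; vc=[20,16,26]

OUTCOME = L1-HIT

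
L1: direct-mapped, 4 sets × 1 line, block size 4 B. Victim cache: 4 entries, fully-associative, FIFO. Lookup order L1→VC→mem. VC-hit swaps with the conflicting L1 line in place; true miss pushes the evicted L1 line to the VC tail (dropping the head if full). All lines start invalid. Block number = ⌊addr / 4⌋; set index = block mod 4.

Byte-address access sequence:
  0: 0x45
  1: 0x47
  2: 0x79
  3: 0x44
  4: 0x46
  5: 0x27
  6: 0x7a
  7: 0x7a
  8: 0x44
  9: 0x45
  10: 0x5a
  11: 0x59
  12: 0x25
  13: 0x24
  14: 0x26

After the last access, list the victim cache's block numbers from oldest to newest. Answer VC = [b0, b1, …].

VC = [17, 30]

  [0] addr=0x45 blk=17 s=1: MISS | VC []
  [1] addr=0x47 blk=17 s=1: L1-HIT | VC []
  [2] addr=0x79 blk=30 s=2: MISS | VC []
  [3] addr=0x44 blk=17 s=1: L1-HIT | VC []
  [4] addr=0x46 blk=17 s=1: L1-HIT | VC []
  [5] addr=0x27 blk=9 s=1: MISS | VC [17]
  [6] addr=0x7a blk=30 s=2: L1-HIT | VC [17]
  [7] addr=0x7a blk=30 s=2: L1-HIT | VC [17]
  [8] addr=0x44 blk=17 s=1: VC-HIT | VC [9]
  [9] addr=0x45 blk=17 s=1: L1-HIT | VC [9]
  [10] addr=0x5a blk=22 s=2: MISS | VC [9, 30]
  [11] addr=0x59 blk=22 s=2: L1-HIT | VC [9, 30]
  [12] addr=0x25 blk=9 s=1: VC-HIT | VC [17, 30]
  [13] addr=0x24 blk=9 s=1: L1-HIT | VC [17, 30]
  [14] addr=0x26 blk=9 s=1: L1-HIT | VC [17, 30]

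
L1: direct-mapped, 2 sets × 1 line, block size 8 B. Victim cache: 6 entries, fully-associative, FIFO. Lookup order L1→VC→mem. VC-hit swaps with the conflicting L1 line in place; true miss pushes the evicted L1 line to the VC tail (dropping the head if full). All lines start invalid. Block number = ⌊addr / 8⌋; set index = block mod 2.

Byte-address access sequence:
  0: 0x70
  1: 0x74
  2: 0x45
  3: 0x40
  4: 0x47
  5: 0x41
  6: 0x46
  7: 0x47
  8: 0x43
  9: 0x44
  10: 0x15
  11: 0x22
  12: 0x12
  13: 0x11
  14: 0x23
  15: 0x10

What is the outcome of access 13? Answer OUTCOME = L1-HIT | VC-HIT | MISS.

  [0] addr=0x70 blk=14 s=0: MISS | VC []
  [1] addr=0x74 blk=14 s=0: L1-HIT | VC []
  [2] addr=0x45 blk=8 s=0: MISS | VC [14]
  [3] addr=0x40 blk=8 s=0: L1-HIT | VC [14]
  [4] addr=0x47 blk=8 s=0: L1-HIT | VC [14]
  [5] addr=0x41 blk=8 s=0: L1-HIT | VC [14]
  [6] addr=0x46 blk=8 s=0: L1-HIT | VC [14]
  [7] addr=0x47 blk=8 s=0: L1-HIT | VC [14]
  [8] addr=0x43 blk=8 s=0: L1-HIT | VC [14]
  [9] addr=0x44 blk=8 s=0: L1-HIT | VC [14]
  [10] addr=0x15 blk=2 s=0: MISS | VC [14, 8]
  [11] addr=0x22 blk=4 s=0: MISS | VC [14, 8, 2]
  [12] addr=0x12 blk=2 s=0: VC-HIT | VC [14, 8, 4]
  [13] addr=0x11 blk=2 s=0: L1-HIT | VC [14, 8, 4]
  [14] addr=0x23 blk=4 s=0: VC-HIT | VC [14, 8, 2]
  [15] addr=0x10 blk=2 s=0: VC-HIT | VC [14, 8, 4]

OUTCOME = L1-HIT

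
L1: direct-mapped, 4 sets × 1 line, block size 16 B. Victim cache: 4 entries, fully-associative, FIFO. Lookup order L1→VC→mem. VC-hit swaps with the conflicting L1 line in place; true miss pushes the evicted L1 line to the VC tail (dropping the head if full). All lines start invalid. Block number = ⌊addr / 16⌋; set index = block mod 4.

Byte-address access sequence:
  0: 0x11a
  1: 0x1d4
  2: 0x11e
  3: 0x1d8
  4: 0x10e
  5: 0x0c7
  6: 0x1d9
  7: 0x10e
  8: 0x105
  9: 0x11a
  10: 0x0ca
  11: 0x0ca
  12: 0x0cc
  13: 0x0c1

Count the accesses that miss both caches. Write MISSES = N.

0: 0x11a (blk 17, set 1) → MISS  vc=[]
1: 0x1d4 (blk 29, set 1) → MISS  vc=[17]
2: 0x11e (blk 17, set 1) → VC-HIT  vc=[29]
3: 0x1d8 (blk 29, set 1) → VC-HIT  vc=[17]
4: 0x10e (blk 16, set 0) → MISS  vc=[17]
5: 0xc7 (blk 12, set 0) → MISS  vc=[17, 16]
6: 0x1d9 (blk 29, set 1) → L1-HIT  vc=[17, 16]
7: 0x10e (blk 16, set 0) → VC-HIT  vc=[17, 12]
8: 0x105 (blk 16, set 0) → L1-HIT  vc=[17, 12]
9: 0x11a (blk 17, set 1) → VC-HIT  vc=[29, 12]
10: 0xca (blk 12, set 0) → VC-HIT  vc=[29, 16]
11: 0xca (blk 12, set 0) → L1-HIT  vc=[29, 16]
12: 0xcc (blk 12, set 0) → L1-HIT  vc=[29, 16]
13: 0xc1 (blk 12, set 0) → L1-HIT  vc=[29, 16]

MISSES = 4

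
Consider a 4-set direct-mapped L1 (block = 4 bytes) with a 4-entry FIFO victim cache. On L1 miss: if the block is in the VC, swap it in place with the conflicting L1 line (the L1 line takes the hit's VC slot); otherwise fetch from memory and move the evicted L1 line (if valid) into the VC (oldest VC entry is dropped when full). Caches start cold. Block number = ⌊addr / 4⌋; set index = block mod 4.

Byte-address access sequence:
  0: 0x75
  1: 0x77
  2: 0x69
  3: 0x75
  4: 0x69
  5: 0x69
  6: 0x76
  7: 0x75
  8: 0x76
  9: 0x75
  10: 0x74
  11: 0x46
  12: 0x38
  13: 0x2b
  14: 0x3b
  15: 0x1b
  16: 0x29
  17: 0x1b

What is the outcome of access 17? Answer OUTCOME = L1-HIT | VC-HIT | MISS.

#0 0x75→b29/s1 MISS; vc=[]
#1 0x77→b29/s1 L1-HIT; vc=[]
#2 0x69→b26/s2 MISS; vc=[]
#3 0x75→b29/s1 L1-HIT; vc=[]
#4 0x69→b26/s2 L1-HIT; vc=[]
#5 0x69→b26/s2 L1-HIT; vc=[]
#6 0x76→b29/s1 L1-HIT; vc=[]
#7 0x75→b29/s1 L1-HIT; vc=[]
#8 0x76→b29/s1 L1-HIT; vc=[]
#9 0x75→b29/s1 L1-HIT; vc=[]
#10 0x74→b29/s1 L1-HIT; vc=[]
#11 0x46→b17/s1 MISS; vc=[29]
#12 0x38→b14/s2 MISS; vc=[29,26]
#13 0x2b→b10/s2 MISS; vc=[29,26,14]
#14 0x3b→b14/s2 VC-HIT; vc=[29,26,10]
#15 0x1b→b6/s2 MISS; vc=[29,26,10,14]
#16 0x29→b10/s2 VC-HIT; vc=[29,26,6,14]
#17 0x1b→b6/s2 VC-HIT; vc=[29,26,10,14]

OUTCOME = VC-HIT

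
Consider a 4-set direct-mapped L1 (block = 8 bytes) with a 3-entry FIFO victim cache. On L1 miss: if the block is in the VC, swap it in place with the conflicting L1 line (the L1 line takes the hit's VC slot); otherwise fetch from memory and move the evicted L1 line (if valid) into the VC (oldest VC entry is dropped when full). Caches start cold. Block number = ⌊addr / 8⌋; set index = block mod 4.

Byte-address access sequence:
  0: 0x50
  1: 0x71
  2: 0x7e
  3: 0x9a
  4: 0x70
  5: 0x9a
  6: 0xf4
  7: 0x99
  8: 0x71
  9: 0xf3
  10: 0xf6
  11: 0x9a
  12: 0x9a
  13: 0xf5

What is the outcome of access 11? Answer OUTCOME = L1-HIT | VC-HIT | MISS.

#0 0x50→b10/s2 MISS; vc=[]
#1 0x71→b14/s2 MISS; vc=[10]
#2 0x7e→b15/s3 MISS; vc=[10]
#3 0x9a→b19/s3 MISS; vc=[10,15]
#4 0x70→b14/s2 L1-HIT; vc=[10,15]
#5 0x9a→b19/s3 L1-HIT; vc=[10,15]
#6 0xf4→b30/s2 MISS; vc=[10,15,14]
#7 0x99→b19/s3 L1-HIT; vc=[10,15,14]
#8 0x71→b14/s2 VC-HIT; vc=[10,15,30]
#9 0xf3→b30/s2 VC-HIT; vc=[10,15,14]
#10 0xf6→b30/s2 L1-HIT; vc=[10,15,14]
#11 0x9a→b19/s3 L1-HIT; vc=[10,15,14]
#12 0x9a→b19/s3 L1-HIT; vc=[10,15,14]
#13 0xf5→b30/s2 L1-HIT; vc=[10,15,14]

OUTCOME = L1-HIT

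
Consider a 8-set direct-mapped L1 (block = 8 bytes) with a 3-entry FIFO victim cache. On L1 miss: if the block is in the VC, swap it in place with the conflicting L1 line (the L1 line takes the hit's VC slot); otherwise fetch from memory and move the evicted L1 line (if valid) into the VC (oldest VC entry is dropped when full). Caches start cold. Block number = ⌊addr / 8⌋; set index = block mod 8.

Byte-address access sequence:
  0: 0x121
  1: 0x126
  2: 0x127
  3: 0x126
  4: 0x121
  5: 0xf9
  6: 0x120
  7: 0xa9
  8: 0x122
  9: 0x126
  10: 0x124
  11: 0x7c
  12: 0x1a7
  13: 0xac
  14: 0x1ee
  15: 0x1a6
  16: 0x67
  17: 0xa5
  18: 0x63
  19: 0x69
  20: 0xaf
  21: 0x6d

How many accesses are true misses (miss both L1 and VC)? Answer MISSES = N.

MISSES = 10

0: 0x121 (blk 36, set 4) → MISS  vc=[]
1: 0x126 (blk 36, set 4) → L1-HIT  vc=[]
2: 0x127 (blk 36, set 4) → L1-HIT  vc=[]
3: 0x126 (blk 36, set 4) → L1-HIT  vc=[]
4: 0x121 (blk 36, set 4) → L1-HIT  vc=[]
5: 0xf9 (blk 31, set 7) → MISS  vc=[]
6: 0x120 (blk 36, set 4) → L1-HIT  vc=[]
7: 0xa9 (blk 21, set 5) → MISS  vc=[]
8: 0x122 (blk 36, set 4) → L1-HIT  vc=[]
9: 0x126 (blk 36, set 4) → L1-HIT  vc=[]
10: 0x124 (blk 36, set 4) → L1-HIT  vc=[]
11: 0x7c (blk 15, set 7) → MISS  vc=[31]
12: 0x1a7 (blk 52, set 4) → MISS  vc=[31, 36]
13: 0xac (blk 21, set 5) → L1-HIT  vc=[31, 36]
14: 0x1ee (blk 61, set 5) → MISS  vc=[31, 36, 21]
15: 0x1a6 (blk 52, set 4) → L1-HIT  vc=[31, 36, 21]
16: 0x67 (blk 12, set 4) → MISS  vc=[36, 21, 52]
17: 0xa5 (blk 20, set 4) → MISS  vc=[21, 52, 12]
18: 0x63 (blk 12, set 4) → VC-HIT  vc=[21, 52, 20]
19: 0x69 (blk 13, set 5) → MISS  vc=[52, 20, 61]
20: 0xaf (blk 21, set 5) → MISS  vc=[20, 61, 13]
21: 0x6d (blk 13, set 5) → VC-HIT  vc=[20, 61, 21]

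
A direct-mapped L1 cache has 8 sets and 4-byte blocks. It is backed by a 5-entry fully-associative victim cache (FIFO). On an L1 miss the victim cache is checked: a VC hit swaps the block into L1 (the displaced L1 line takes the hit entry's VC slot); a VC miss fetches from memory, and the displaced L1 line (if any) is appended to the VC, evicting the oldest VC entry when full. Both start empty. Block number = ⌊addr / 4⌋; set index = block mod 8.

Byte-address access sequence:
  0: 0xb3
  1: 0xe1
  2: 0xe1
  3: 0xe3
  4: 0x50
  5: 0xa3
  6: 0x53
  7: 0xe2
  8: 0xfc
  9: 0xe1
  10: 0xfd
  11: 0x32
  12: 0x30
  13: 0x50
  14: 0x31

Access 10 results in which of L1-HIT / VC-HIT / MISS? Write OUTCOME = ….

OUTCOME = L1-HIT

0: 0xb3 (blk 44, set 4) → MISS  vc=[]
1: 0xe1 (blk 56, set 0) → MISS  vc=[]
2: 0xe1 (blk 56, set 0) → L1-HIT  vc=[]
3: 0xe3 (blk 56, set 0) → L1-HIT  vc=[]
4: 0x50 (blk 20, set 4) → MISS  vc=[44]
5: 0xa3 (blk 40, set 0) → MISS  vc=[44, 56]
6: 0x53 (blk 20, set 4) → L1-HIT  vc=[44, 56]
7: 0xe2 (blk 56, set 0) → VC-HIT  vc=[44, 40]
8: 0xfc (blk 63, set 7) → MISS  vc=[44, 40]
9: 0xe1 (blk 56, set 0) → L1-HIT  vc=[44, 40]
10: 0xfd (blk 63, set 7) → L1-HIT  vc=[44, 40]
11: 0x32 (blk 12, set 4) → MISS  vc=[44, 40, 20]
12: 0x30 (blk 12, set 4) → L1-HIT  vc=[44, 40, 20]
13: 0x50 (blk 20, set 4) → VC-HIT  vc=[44, 40, 12]
14: 0x31 (blk 12, set 4) → VC-HIT  vc=[44, 40, 20]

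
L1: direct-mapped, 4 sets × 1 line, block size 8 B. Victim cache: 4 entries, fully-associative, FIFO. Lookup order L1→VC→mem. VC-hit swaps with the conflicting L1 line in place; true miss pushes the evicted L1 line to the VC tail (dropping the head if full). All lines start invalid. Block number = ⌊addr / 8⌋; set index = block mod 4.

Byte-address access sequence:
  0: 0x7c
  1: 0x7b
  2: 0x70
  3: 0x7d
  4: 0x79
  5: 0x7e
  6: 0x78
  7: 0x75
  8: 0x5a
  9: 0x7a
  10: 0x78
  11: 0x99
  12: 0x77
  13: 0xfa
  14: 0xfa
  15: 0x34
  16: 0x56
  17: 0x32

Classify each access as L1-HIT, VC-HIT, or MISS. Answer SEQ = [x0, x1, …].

#0 0x7c→b15/s3 MISS; vc=[]
#1 0x7b→b15/s3 L1-HIT; vc=[]
#2 0x70→b14/s2 MISS; vc=[]
#3 0x7d→b15/s3 L1-HIT; vc=[]
#4 0x79→b15/s3 L1-HIT; vc=[]
#5 0x7e→b15/s3 L1-HIT; vc=[]
#6 0x78→b15/s3 L1-HIT; vc=[]
#7 0x75→b14/s2 L1-HIT; vc=[]
#8 0x5a→b11/s3 MISS; vc=[15]
#9 0x7a→b15/s3 VC-HIT; vc=[11]
#10 0x78→b15/s3 L1-HIT; vc=[11]
#11 0x99→b19/s3 MISS; vc=[11,15]
#12 0x77→b14/s2 L1-HIT; vc=[11,15]
#13 0xfa→b31/s3 MISS; vc=[11,15,19]
#14 0xfa→b31/s3 L1-HIT; vc=[11,15,19]
#15 0x34→b6/s2 MISS; vc=[11,15,19,14]
#16 0x56→b10/s2 MISS; vc=[15,19,14,6]
#17 0x32→b6/s2 VC-HIT; vc=[15,19,14,10]

SEQ = [MISS, L1-HIT, MISS, L1-HIT, L1-HIT, L1-HIT, L1-HIT, L1-HIT, MISS, VC-HIT, L1-HIT, MISS, L1-HIT, MISS, L1-HIT, MISS, MISS, VC-HIT]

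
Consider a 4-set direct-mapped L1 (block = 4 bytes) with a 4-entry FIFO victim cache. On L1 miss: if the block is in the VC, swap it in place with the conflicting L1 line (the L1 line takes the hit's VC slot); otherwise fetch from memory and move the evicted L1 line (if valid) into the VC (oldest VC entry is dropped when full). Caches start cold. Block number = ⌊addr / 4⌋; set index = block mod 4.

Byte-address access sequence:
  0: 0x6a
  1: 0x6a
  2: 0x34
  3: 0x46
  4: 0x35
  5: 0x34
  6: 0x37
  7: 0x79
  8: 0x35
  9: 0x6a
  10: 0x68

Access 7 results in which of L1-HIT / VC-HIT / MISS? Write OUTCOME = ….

0: 0x6a (blk 26, set 2) → MISS  vc=[]
1: 0x6a (blk 26, set 2) → L1-HIT  vc=[]
2: 0x34 (blk 13, set 1) → MISS  vc=[]
3: 0x46 (blk 17, set 1) → MISS  vc=[13]
4: 0x35 (blk 13, set 1) → VC-HIT  vc=[17]
5: 0x34 (blk 13, set 1) → L1-HIT  vc=[17]
6: 0x37 (blk 13, set 1) → L1-HIT  vc=[17]
7: 0x79 (blk 30, set 2) → MISS  vc=[17, 26]
8: 0x35 (blk 13, set 1) → L1-HIT  vc=[17, 26]
9: 0x6a (blk 26, set 2) → VC-HIT  vc=[17, 30]
10: 0x68 (blk 26, set 2) → L1-HIT  vc=[17, 30]

OUTCOME = MISS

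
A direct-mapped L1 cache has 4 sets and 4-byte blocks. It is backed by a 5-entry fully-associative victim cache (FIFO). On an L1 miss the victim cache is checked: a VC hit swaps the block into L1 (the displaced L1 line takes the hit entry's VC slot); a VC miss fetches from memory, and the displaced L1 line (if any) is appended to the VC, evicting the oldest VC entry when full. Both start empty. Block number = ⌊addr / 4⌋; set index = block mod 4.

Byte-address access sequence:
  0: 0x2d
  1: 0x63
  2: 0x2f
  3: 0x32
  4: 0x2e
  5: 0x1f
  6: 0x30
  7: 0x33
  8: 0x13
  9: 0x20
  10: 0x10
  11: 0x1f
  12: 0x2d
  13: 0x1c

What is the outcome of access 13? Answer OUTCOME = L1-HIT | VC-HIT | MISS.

OUTCOME = VC-HIT

  [0] addr=0x2d blk=11 s=3: MISS | VC []
  [1] addr=0x63 blk=24 s=0: MISS | VC []
  [2] addr=0x2f blk=11 s=3: L1-HIT | VC []
  [3] addr=0x32 blk=12 s=0: MISS | VC [24]
  [4] addr=0x2e blk=11 s=3: L1-HIT | VC [24]
  [5] addr=0x1f blk=7 s=3: MISS | VC [24, 11]
  [6] addr=0x30 blk=12 s=0: L1-HIT | VC [24, 11]
  [7] addr=0x33 blk=12 s=0: L1-HIT | VC [24, 11]
  [8] addr=0x13 blk=4 s=0: MISS | VC [24, 11, 12]
  [9] addr=0x20 blk=8 s=0: MISS | VC [24, 11, 12, 4]
  [10] addr=0x10 blk=4 s=0: VC-HIT | VC [24, 11, 12, 8]
  [11] addr=0x1f blk=7 s=3: L1-HIT | VC [24, 11, 12, 8]
  [12] addr=0x2d blk=11 s=3: VC-HIT | VC [24, 7, 12, 8]
  [13] addr=0x1c blk=7 s=3: VC-HIT | VC [24, 11, 12, 8]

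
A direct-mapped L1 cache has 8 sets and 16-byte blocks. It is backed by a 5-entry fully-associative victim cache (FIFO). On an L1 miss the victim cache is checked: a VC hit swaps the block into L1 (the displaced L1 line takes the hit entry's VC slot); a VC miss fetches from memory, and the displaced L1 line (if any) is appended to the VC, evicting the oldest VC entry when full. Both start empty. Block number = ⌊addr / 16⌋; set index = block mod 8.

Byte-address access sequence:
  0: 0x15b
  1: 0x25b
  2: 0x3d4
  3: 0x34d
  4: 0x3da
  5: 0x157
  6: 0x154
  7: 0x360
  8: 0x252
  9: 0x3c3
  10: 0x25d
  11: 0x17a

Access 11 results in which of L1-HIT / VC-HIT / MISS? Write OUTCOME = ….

#0 0x15b→b21/s5 MISS; vc=[]
#1 0x25b→b37/s5 MISS; vc=[21]
#2 0x3d4→b61/s5 MISS; vc=[21,37]
#3 0x34d→b52/s4 MISS; vc=[21,37]
#4 0x3da→b61/s5 L1-HIT; vc=[21,37]
#5 0x157→b21/s5 VC-HIT; vc=[61,37]
#6 0x154→b21/s5 L1-HIT; vc=[61,37]
#7 0x360→b54/s6 MISS; vc=[61,37]
#8 0x252→b37/s5 VC-HIT; vc=[61,21]
#9 0x3c3→b60/s4 MISS; vc=[61,21,52]
#10 0x25d→b37/s5 L1-HIT; vc=[61,21,52]
#11 0x17a→b23/s7 MISS; vc=[61,21,52]

OUTCOME = MISS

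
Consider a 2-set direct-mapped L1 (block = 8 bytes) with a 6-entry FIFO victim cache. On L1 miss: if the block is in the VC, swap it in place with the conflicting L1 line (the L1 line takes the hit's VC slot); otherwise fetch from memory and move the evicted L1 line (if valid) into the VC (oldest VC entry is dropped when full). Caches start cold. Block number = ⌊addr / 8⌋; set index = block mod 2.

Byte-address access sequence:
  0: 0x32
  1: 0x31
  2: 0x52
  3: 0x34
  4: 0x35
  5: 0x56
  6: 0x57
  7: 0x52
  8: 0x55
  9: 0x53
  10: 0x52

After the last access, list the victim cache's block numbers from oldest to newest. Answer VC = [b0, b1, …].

0: 0x32 (blk 6, set 0) → MISS  vc=[]
1: 0x31 (blk 6, set 0) → L1-HIT  vc=[]
2: 0x52 (blk 10, set 0) → MISS  vc=[6]
3: 0x34 (blk 6, set 0) → VC-HIT  vc=[10]
4: 0x35 (blk 6, set 0) → L1-HIT  vc=[10]
5: 0x56 (blk 10, set 0) → VC-HIT  vc=[6]
6: 0x57 (blk 10, set 0) → L1-HIT  vc=[6]
7: 0x52 (blk 10, set 0) → L1-HIT  vc=[6]
8: 0x55 (blk 10, set 0) → L1-HIT  vc=[6]
9: 0x53 (blk 10, set 0) → L1-HIT  vc=[6]
10: 0x52 (blk 10, set 0) → L1-HIT  vc=[6]

VC = [6]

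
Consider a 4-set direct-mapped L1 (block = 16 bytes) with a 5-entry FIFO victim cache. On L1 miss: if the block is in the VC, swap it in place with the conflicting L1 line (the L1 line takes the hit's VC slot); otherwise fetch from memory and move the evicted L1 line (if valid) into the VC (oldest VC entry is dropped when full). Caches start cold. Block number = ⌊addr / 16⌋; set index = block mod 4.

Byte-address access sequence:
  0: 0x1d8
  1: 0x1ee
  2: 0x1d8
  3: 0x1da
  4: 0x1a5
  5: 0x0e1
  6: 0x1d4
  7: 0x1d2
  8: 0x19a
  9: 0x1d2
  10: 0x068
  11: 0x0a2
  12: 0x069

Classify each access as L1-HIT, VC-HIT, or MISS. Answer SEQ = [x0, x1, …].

0: 0x1d8 (blk 29, set 1) → MISS  vc=[]
1: 0x1ee (blk 30, set 2) → MISS  vc=[]
2: 0x1d8 (blk 29, set 1) → L1-HIT  vc=[]
3: 0x1da (blk 29, set 1) → L1-HIT  vc=[]
4: 0x1a5 (blk 26, set 2) → MISS  vc=[30]
5: 0xe1 (blk 14, set 2) → MISS  vc=[30, 26]
6: 0x1d4 (blk 29, set 1) → L1-HIT  vc=[30, 26]
7: 0x1d2 (blk 29, set 1) → L1-HIT  vc=[30, 26]
8: 0x19a (blk 25, set 1) → MISS  vc=[30, 26, 29]
9: 0x1d2 (blk 29, set 1) → VC-HIT  vc=[30, 26, 25]
10: 0x68 (blk 6, set 2) → MISS  vc=[30, 26, 25, 14]
11: 0xa2 (blk 10, set 2) → MISS  vc=[30, 26, 25, 14, 6]
12: 0x69 (blk 6, set 2) → VC-HIT  vc=[30, 26, 25, 14, 10]

SEQ = [MISS, MISS, L1-HIT, L1-HIT, MISS, MISS, L1-HIT, L1-HIT, MISS, VC-HIT, MISS, MISS, VC-HIT]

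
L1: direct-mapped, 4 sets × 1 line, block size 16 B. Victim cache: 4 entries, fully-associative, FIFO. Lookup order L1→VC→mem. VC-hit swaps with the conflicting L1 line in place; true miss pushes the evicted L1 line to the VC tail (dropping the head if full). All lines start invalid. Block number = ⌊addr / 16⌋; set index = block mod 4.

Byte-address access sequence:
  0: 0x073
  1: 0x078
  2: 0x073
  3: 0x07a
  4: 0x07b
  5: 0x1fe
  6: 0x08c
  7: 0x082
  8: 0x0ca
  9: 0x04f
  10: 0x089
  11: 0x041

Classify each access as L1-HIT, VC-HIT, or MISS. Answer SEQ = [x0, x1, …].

#0 0x73→b7/s3 MISS; vc=[]
#1 0x78→b7/s3 L1-HIT; vc=[]
#2 0x73→b7/s3 L1-HIT; vc=[]
#3 0x7a→b7/s3 L1-HIT; vc=[]
#4 0x7b→b7/s3 L1-HIT; vc=[]
#5 0x1fe→b31/s3 MISS; vc=[7]
#6 0x8c→b8/s0 MISS; vc=[7]
#7 0x82→b8/s0 L1-HIT; vc=[7]
#8 0xca→b12/s0 MISS; vc=[7,8]
#9 0x4f→b4/s0 MISS; vc=[7,8,12]
#10 0x89→b8/s0 VC-HIT; vc=[7,4,12]
#11 0x41→b4/s0 VC-HIT; vc=[7,8,12]

SEQ = [MISS, L1-HIT, L1-HIT, L1-HIT, L1-HIT, MISS, MISS, L1-HIT, MISS, MISS, VC-HIT, VC-HIT]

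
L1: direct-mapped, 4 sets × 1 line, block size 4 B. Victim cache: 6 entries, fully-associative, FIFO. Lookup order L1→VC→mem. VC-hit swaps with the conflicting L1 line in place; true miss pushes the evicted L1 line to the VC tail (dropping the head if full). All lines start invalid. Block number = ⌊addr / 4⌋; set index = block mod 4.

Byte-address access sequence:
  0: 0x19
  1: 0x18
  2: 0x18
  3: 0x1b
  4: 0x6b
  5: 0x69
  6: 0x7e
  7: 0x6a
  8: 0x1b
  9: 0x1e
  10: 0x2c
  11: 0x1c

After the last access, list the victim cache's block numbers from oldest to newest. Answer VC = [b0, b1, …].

  [0] addr=0x19 blk=6 s=2: MISS | VC []
  [1] addr=0x18 blk=6 s=2: L1-HIT | VC []
  [2] addr=0x18 blk=6 s=2: L1-HIT | VC []
  [3] addr=0x1b blk=6 s=2: L1-HIT | VC []
  [4] addr=0x6b blk=26 s=2: MISS | VC [6]
  [5] addr=0x69 blk=26 s=2: L1-HIT | VC [6]
  [6] addr=0x7e blk=31 s=3: MISS | VC [6]
  [7] addr=0x6a blk=26 s=2: L1-HIT | VC [6]
  [8] addr=0x1b blk=6 s=2: VC-HIT | VC [26]
  [9] addr=0x1e blk=7 s=3: MISS | VC [26, 31]
  [10] addr=0x2c blk=11 s=3: MISS | VC [26, 31, 7]
  [11] addr=0x1c blk=7 s=3: VC-HIT | VC [26, 31, 11]

VC = [26, 31, 11]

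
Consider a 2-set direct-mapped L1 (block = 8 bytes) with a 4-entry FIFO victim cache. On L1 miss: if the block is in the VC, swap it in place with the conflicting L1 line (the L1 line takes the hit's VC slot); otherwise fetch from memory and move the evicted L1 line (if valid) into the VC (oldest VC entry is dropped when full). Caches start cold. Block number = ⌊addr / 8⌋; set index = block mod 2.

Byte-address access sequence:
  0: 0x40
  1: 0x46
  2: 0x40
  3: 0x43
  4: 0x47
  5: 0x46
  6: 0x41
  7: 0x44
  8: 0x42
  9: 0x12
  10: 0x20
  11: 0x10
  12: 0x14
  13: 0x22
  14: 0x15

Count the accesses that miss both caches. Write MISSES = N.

MISSES = 3

#0 0x40→b8/s0 MISS; vc=[]
#1 0x46→b8/s0 L1-HIT; vc=[]
#2 0x40→b8/s0 L1-HIT; vc=[]
#3 0x43→b8/s0 L1-HIT; vc=[]
#4 0x47→b8/s0 L1-HIT; vc=[]
#5 0x46→b8/s0 L1-HIT; vc=[]
#6 0x41→b8/s0 L1-HIT; vc=[]
#7 0x44→b8/s0 L1-HIT; vc=[]
#8 0x42→b8/s0 L1-HIT; vc=[]
#9 0x12→b2/s0 MISS; vc=[8]
#10 0x20→b4/s0 MISS; vc=[8,2]
#11 0x10→b2/s0 VC-HIT; vc=[8,4]
#12 0x14→b2/s0 L1-HIT; vc=[8,4]
#13 0x22→b4/s0 VC-HIT; vc=[8,2]
#14 0x15→b2/s0 VC-HIT; vc=[8,4]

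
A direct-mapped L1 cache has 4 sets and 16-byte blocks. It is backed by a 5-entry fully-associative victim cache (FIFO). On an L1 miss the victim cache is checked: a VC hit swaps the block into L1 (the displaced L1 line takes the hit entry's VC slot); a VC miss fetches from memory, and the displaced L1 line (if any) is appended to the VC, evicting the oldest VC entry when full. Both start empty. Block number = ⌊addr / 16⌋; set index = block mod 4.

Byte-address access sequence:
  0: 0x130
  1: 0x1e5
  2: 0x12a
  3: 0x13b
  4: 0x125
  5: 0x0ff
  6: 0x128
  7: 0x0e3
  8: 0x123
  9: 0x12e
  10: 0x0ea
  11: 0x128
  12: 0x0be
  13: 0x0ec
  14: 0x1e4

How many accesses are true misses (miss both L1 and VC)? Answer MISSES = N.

  [0] addr=0x130 blk=19 s=3: MISS | VC []
  [1] addr=0x1e5 blk=30 s=2: MISS | VC []
  [2] addr=0x12a blk=18 s=2: MISS | VC [30]
  [3] addr=0x13b blk=19 s=3: L1-HIT | VC [30]
  [4] addr=0x125 blk=18 s=2: L1-HIT | VC [30]
  [5] addr=0xff blk=15 s=3: MISS | VC [30, 19]
  [6] addr=0x128 blk=18 s=2: L1-HIT | VC [30, 19]
  [7] addr=0xe3 blk=14 s=2: MISS | VC [30, 19, 18]
  [8] addr=0x123 blk=18 s=2: VC-HIT | VC [30, 19, 14]
  [9] addr=0x12e blk=18 s=2: L1-HIT | VC [30, 19, 14]
  [10] addr=0xea blk=14 s=2: VC-HIT | VC [30, 19, 18]
  [11] addr=0x128 blk=18 s=2: VC-HIT | VC [30, 19, 14]
  [12] addr=0xbe blk=11 s=3: MISS | VC [30, 19, 14, 15]
  [13] addr=0xec blk=14 s=2: VC-HIT | VC [30, 19, 18, 15]
  [14] addr=0x1e4 blk=30 s=2: VC-HIT | VC [14, 19, 18, 15]

MISSES = 6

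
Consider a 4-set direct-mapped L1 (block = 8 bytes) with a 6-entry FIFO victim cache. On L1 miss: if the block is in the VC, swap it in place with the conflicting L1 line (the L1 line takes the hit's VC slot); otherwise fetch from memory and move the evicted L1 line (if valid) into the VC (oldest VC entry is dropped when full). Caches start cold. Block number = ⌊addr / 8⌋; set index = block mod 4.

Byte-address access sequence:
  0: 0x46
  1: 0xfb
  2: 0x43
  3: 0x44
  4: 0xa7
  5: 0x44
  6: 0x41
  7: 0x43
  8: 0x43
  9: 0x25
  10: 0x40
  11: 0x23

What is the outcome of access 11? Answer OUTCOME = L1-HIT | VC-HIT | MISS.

0: 0x46 (blk 8, set 0) → MISS  vc=[]
1: 0xfb (blk 31, set 3) → MISS  vc=[]
2: 0x43 (blk 8, set 0) → L1-HIT  vc=[]
3: 0x44 (blk 8, set 0) → L1-HIT  vc=[]
4: 0xa7 (blk 20, set 0) → MISS  vc=[8]
5: 0x44 (blk 8, set 0) → VC-HIT  vc=[20]
6: 0x41 (blk 8, set 0) → L1-HIT  vc=[20]
7: 0x43 (blk 8, set 0) → L1-HIT  vc=[20]
8: 0x43 (blk 8, set 0) → L1-HIT  vc=[20]
9: 0x25 (blk 4, set 0) → MISS  vc=[20, 8]
10: 0x40 (blk 8, set 0) → VC-HIT  vc=[20, 4]
11: 0x23 (blk 4, set 0) → VC-HIT  vc=[20, 8]

OUTCOME = VC-HIT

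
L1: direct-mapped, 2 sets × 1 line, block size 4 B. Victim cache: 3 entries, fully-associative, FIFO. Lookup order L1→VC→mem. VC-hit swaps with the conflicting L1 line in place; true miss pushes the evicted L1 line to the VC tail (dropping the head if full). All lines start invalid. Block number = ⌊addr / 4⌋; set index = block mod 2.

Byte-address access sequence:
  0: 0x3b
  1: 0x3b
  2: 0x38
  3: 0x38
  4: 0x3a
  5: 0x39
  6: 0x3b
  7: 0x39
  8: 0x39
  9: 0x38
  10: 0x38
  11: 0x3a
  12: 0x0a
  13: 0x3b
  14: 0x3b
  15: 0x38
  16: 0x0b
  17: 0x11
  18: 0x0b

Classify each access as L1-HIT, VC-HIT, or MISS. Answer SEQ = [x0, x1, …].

SEQ = [MISS, L1-HIT, L1-HIT, L1-HIT, L1-HIT, L1-HIT, L1-HIT, L1-HIT, L1-HIT, L1-HIT, L1-HIT, L1-HIT, MISS, VC-HIT, L1-HIT, L1-HIT, VC-HIT, MISS, VC-HIT]

  [0] addr=0x3b blk=14 s=0: MISS | VC []
  [1] addr=0x3b blk=14 s=0: L1-HIT | VC []
  [2] addr=0x38 blk=14 s=0: L1-HIT | VC []
  [3] addr=0x38 blk=14 s=0: L1-HIT | VC []
  [4] addr=0x3a blk=14 s=0: L1-HIT | VC []
  [5] addr=0x39 blk=14 s=0: L1-HIT | VC []
  [6] addr=0x3b blk=14 s=0: L1-HIT | VC []
  [7] addr=0x39 blk=14 s=0: L1-HIT | VC []
  [8] addr=0x39 blk=14 s=0: L1-HIT | VC []
  [9] addr=0x38 blk=14 s=0: L1-HIT | VC []
  [10] addr=0x38 blk=14 s=0: L1-HIT | VC []
  [11] addr=0x3a blk=14 s=0: L1-HIT | VC []
  [12] addr=0xa blk=2 s=0: MISS | VC [14]
  [13] addr=0x3b blk=14 s=0: VC-HIT | VC [2]
  [14] addr=0x3b blk=14 s=0: L1-HIT | VC [2]
  [15] addr=0x38 blk=14 s=0: L1-HIT | VC [2]
  [16] addr=0xb blk=2 s=0: VC-HIT | VC [14]
  [17] addr=0x11 blk=4 s=0: MISS | VC [14, 2]
  [18] addr=0xb blk=2 s=0: VC-HIT | VC [14, 4]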